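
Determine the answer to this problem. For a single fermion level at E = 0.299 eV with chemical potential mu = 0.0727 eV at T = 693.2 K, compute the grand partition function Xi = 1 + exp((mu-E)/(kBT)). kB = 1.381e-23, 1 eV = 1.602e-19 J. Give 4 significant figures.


Step 1: (mu - E) = 0.0727 - 0.299 = -0.2263 eV
Step 2: x = (mu-E)*eV/(kB*T) = -0.2263*1.602e-19/(1.381e-23*693.2) = -3.787
Step 3: exp(x) = 0.02266
Step 4: Xi = 1 + 0.02266 = 1.023

1.023


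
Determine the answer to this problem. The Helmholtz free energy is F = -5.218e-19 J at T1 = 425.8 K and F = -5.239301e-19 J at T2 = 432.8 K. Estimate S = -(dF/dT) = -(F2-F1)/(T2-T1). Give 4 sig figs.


Step 1: dF = F2 - F1 = -5.239301e-19 - (-5.218e-19) = -2.1301e-21 J
Step 2: dT = T2 - T1 = 432.8 - 425.8 = 7 K
Step 3: S = -dF/dT = -(-2.1301e-21)/7 = 3.043e-22 J/K

3.043e-22


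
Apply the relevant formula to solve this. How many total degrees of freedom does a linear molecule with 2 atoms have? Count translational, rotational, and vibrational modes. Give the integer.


Step 1: Translational DOF = 3
Step 2: Rotational DOF (linear) = 2
Step 3: Vibrational DOF = 3*2 - 5 = 1
Step 4: Total = 3 + 2 + 1 = 6

6


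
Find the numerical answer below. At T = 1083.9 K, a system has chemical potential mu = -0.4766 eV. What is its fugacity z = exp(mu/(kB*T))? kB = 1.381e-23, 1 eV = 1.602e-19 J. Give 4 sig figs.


Step 1: Convert mu to Joules: -0.4766*1.602e-19 = -7.635e-20 J
Step 2: kB*T = 1.381e-23*1083.9 = 1.497e-20 J
Step 3: mu/(kB*T) = -5.101
Step 4: z = exp(-5.101) = 0.006092

0.006092


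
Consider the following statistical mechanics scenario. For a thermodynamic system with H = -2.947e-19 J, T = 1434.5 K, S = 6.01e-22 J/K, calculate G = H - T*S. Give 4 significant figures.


Step 1: T*S = 1434.5 * 6.01e-22 = 8.621e-19 J
Step 2: G = H - T*S = -2.947e-19 - 8.621e-19
Step 3: G = -1.157e-18 J

-1.157e-18


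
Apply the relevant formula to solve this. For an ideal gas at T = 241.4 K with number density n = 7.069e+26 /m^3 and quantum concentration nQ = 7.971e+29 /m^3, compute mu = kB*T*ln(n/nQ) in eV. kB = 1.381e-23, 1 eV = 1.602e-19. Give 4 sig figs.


Step 1: n/nQ = 7.069e+26/7.971e+29 = 0.0008868
Step 2: ln(n/nQ) = -7.028
Step 3: mu = kB*T*ln(n/nQ) = 3.334e-21*-7.028 = -2.343e-20 J
Step 4: Convert to eV: -2.343e-20/1.602e-19 = -0.1462 eV

-0.1462


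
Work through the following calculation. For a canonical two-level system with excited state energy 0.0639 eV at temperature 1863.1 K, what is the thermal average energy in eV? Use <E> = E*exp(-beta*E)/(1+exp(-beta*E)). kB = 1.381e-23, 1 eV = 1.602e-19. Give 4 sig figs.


Step 1: beta*E = 0.0639*1.602e-19/(1.381e-23*1863.1) = 0.3979
Step 2: exp(-beta*E) = 0.6718
Step 3: <E> = 0.0639*0.6718/(1+0.6718) = 0.02568 eV

0.02568


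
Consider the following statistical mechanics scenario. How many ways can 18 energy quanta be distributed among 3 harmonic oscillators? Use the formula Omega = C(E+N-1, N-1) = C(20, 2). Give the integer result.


Step 1: Use binomial coefficient C(20, 2)
Step 2: Numerator = 20! / 18!
Step 3: Denominator = 2!
Step 4: Omega = 190

190


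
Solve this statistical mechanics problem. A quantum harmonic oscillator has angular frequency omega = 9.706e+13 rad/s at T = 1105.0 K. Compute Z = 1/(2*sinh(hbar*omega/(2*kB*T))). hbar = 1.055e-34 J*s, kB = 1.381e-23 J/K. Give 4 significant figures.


Step 1: Compute x = hbar*omega/(kB*T) = 1.055e-34*9.706e+13/(1.381e-23*1105.0) = 0.671
Step 2: x/2 = 0.3355
Step 3: sinh(x/2) = 0.3418
Step 4: Z = 1/(2*0.3418) = 1.463

1.463


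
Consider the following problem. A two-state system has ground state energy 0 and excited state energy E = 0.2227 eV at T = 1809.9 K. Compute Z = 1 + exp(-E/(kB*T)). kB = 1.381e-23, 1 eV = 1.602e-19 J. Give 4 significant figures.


Step 1: Compute beta*E = E*eV/(kB*T) = 0.2227*1.602e-19/(1.381e-23*1809.9) = 1.427
Step 2: exp(-beta*E) = exp(-1.427) = 0.2399
Step 3: Z = 1 + 0.2399 = 1.24

1.24


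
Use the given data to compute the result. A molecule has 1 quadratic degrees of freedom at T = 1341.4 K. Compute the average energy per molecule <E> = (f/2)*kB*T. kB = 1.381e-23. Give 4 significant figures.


Step 1: f/2 = 1/2 = 0.5
Step 2: kB*T = 1.381e-23 * 1341.4 = 1.852e-20
Step 3: <E> = 0.5 * 1.852e-20 = 9.262e-21 J

9.262e-21


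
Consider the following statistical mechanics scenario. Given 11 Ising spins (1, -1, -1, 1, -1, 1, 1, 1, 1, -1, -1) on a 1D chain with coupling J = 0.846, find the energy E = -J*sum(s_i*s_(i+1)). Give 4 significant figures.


Step 1: Nearest-neighbor products: -1, 1, -1, -1, -1, 1, 1, 1, -1, 1
Step 2: Sum of products = 0
Step 3: E = -0.846 * 0 = 0

0


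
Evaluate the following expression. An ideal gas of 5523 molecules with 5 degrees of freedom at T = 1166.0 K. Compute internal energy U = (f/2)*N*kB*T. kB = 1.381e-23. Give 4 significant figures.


Step 1: f/2 = 5/2 = 2.5
Step 2: N*kB*T = 5523*1.381e-23*1166.0 = 8.893e-17
Step 3: U = 2.5 * 8.893e-17 = 2.223e-16 J

2.223e-16


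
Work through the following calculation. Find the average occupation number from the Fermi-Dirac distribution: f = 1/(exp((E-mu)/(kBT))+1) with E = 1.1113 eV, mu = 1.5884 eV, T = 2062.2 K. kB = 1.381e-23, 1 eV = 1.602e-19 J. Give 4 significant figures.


Step 1: (E - mu) = 1.1113 - 1.5884 = -0.4771 eV
Step 2: Convert: (E-mu)*eV = -7.643e-20 J
Step 3: x = (E-mu)*eV/(kB*T) = -2.684
Step 4: f = 1/(exp(-2.684)+1) = 0.9361

0.9361


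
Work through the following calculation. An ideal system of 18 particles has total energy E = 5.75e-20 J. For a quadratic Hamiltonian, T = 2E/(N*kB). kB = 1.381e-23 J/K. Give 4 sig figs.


Step 1: Numerator = 2*E = 2*5.75e-20 = 1.15e-19 J
Step 2: Denominator = N*kB = 18*1.381e-23 = 2.486e-22
Step 3: T = 1.15e-19 / 2.486e-22 = 462.6 K

462.6


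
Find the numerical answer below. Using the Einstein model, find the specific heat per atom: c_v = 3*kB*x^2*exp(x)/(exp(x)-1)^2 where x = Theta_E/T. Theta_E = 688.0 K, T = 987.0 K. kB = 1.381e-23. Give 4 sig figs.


Step 1: x = Theta_E/T = 688.0/987.0 = 0.6971
Step 2: x^2 = 0.4859
Step 3: exp(x) = 2.008
Step 4: c_v = 3*1.381e-23*0.4859*2.008/(2.008-1)^2 = 3.979e-23

3.979e-23


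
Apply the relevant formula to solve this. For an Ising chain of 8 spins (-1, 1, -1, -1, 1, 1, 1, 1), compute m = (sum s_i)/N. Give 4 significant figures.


Step 1: Count up spins (+1): 5, down spins (-1): 3
Step 2: Total magnetization M = 5 - 3 = 2
Step 3: m = M/N = 2/8 = 0.25

0.25


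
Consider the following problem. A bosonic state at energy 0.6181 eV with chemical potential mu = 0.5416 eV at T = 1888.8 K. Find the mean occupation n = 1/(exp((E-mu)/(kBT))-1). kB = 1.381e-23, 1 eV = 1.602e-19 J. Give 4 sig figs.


Step 1: (E - mu) = 0.0765 eV
Step 2: x = (E-mu)*eV/(kB*T) = 0.0765*1.602e-19/(1.381e-23*1888.8) = 0.4698
Step 3: exp(x) = 1.6
Step 4: n = 1/(exp(x)-1) = 1.667

1.667


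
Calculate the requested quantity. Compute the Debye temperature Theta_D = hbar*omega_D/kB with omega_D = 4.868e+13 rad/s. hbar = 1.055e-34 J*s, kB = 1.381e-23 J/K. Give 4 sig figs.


Step 1: hbar*omega_D = 1.055e-34 * 4.868e+13 = 5.136e-21 J
Step 2: Theta_D = 5.136e-21 / 1.381e-23
Step 3: Theta_D = 371.9 K

371.9


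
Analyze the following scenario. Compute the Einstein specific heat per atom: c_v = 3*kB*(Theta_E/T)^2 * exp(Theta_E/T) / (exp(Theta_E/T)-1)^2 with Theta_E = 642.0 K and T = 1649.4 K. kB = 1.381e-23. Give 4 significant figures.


Step 1: x = Theta_E/T = 642.0/1649.4 = 0.3892
Step 2: x^2 = 0.1515
Step 3: exp(x) = 1.476
Step 4: c_v = 3*1.381e-23*0.1515*1.476/(1.476-1)^2 = 4.091e-23

4.091e-23


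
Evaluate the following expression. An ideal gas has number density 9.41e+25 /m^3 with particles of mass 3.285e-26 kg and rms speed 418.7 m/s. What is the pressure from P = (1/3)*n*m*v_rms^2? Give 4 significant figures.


Step 1: v_rms^2 = 418.7^2 = 1.753e+05
Step 2: n*m = 9.41e+25*3.285e-26 = 3.091
Step 3: P = (1/3)*3.091*1.753e+05 = 1.806e+05 Pa

1.806e+05


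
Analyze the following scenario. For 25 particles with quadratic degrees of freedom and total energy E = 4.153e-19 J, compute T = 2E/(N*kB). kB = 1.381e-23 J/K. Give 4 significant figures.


Step 1: Numerator = 2*E = 2*4.153e-19 = 8.306e-19 J
Step 2: Denominator = N*kB = 25*1.381e-23 = 3.452e-22
Step 3: T = 8.306e-19 / 3.452e-22 = 2406 K

2406


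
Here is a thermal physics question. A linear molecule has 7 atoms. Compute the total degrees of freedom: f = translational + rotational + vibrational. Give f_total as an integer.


Step 1: Translational DOF = 3
Step 2: Rotational DOF (linear) = 2
Step 3: Vibrational DOF = 3*7 - 5 = 16
Step 4: Total = 3 + 2 + 16 = 21

21


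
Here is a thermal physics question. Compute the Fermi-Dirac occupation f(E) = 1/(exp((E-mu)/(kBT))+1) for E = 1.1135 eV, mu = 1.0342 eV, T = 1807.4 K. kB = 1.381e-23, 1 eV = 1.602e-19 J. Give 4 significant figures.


Step 1: (E - mu) = 1.1135 - 1.0342 = 0.0793 eV
Step 2: Convert: (E-mu)*eV = 1.27e-20 J
Step 3: x = (E-mu)*eV/(kB*T) = 0.509
Step 4: f = 1/(exp(0.509)+1) = 0.3754

0.3754


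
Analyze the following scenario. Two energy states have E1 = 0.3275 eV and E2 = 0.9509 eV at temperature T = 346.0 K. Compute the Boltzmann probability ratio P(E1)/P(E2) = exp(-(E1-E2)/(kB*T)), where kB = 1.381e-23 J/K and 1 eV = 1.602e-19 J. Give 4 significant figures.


Step 1: Compute energy difference dE = E1 - E2 = 0.3275 - 0.9509 = -0.6234 eV
Step 2: Convert to Joules: dE_J = -0.6234 * 1.602e-19 = -9.987e-20 J
Step 3: Compute exponent = -dE_J / (kB * T) = -(-9.987e-20) / (1.381e-23 * 346.0) = 20.9
Step 4: P(E1)/P(E2) = exp(20.9) = 1.194e+09

1.194e+09


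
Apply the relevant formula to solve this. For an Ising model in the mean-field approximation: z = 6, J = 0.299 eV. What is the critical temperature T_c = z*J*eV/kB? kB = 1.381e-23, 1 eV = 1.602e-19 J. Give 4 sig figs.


Step 1: z*J = 6*0.299 = 1.794 eV
Step 2: Convert to Joules: 1.794*1.602e-19 = 2.874e-19 J
Step 3: T_c = 2.874e-19 / 1.381e-23 = 2.081e+04 K

2.081e+04


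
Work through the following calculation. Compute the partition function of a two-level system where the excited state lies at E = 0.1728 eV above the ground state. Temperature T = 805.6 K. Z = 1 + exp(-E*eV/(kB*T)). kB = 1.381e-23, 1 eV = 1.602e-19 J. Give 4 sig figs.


Step 1: Compute beta*E = E*eV/(kB*T) = 0.1728*1.602e-19/(1.381e-23*805.6) = 2.488
Step 2: exp(-beta*E) = exp(-2.488) = 0.08306
Step 3: Z = 1 + 0.08306 = 1.083

1.083


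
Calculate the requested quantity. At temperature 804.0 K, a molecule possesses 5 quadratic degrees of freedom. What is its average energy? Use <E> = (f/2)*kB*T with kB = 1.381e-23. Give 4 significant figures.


Step 1: f/2 = 5/2 = 2.5
Step 2: kB*T = 1.381e-23 * 804.0 = 1.11e-20
Step 3: <E> = 2.5 * 1.11e-20 = 2.776e-20 J

2.776e-20


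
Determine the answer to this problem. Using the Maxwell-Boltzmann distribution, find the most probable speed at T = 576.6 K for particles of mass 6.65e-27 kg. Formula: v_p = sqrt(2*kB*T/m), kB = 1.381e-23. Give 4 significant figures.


Step 1: Numerator = 2*kB*T = 2*1.381e-23*576.6 = 1.593e-20
Step 2: Ratio = 1.593e-20 / 6.65e-27 = 2.395e+06
Step 3: v_p = sqrt(2.395e+06) = 1548 m/s

1548


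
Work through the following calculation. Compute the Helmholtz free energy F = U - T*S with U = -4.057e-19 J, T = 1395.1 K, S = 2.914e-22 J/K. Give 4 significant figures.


Step 1: T*S = 1395.1 * 2.914e-22 = 4.065e-19 J
Step 2: F = U - T*S = -4.057e-19 - 4.065e-19
Step 3: F = -8.122e-19 J

-8.122e-19


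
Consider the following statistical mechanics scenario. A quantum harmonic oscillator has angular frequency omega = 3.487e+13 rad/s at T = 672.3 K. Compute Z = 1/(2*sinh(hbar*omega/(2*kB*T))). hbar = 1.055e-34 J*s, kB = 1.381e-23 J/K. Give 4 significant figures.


Step 1: Compute x = hbar*omega/(kB*T) = 1.055e-34*3.487e+13/(1.381e-23*672.3) = 0.3962
Step 2: x/2 = 0.1981
Step 3: sinh(x/2) = 0.1994
Step 4: Z = 1/(2*0.1994) = 2.507

2.507


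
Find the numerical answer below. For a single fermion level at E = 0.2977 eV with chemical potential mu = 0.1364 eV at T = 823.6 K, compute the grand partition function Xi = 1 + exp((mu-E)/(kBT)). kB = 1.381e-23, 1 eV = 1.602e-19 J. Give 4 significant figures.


Step 1: (mu - E) = 0.1364 - 0.2977 = -0.1613 eV
Step 2: x = (mu-E)*eV/(kB*T) = -0.1613*1.602e-19/(1.381e-23*823.6) = -2.272
Step 3: exp(x) = 0.1031
Step 4: Xi = 1 + 0.1031 = 1.103

1.103


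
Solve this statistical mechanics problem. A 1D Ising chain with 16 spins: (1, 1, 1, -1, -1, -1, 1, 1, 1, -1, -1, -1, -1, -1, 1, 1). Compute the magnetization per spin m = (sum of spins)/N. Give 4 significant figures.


Step 1: Count up spins (+1): 8, down spins (-1): 8
Step 2: Total magnetization M = 8 - 8 = 0
Step 3: m = M/N = 0/16 = 0

0


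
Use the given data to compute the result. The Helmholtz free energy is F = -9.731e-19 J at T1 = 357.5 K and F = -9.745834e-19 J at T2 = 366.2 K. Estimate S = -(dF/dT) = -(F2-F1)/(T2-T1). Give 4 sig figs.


Step 1: dF = F2 - F1 = -9.745834e-19 - (-9.731e-19) = -1.4834e-21 J
Step 2: dT = T2 - T1 = 366.2 - 357.5 = 8.7 K
Step 3: S = -dF/dT = -(-1.4834e-21)/8.7 = 1.705e-22 J/K

1.705e-22


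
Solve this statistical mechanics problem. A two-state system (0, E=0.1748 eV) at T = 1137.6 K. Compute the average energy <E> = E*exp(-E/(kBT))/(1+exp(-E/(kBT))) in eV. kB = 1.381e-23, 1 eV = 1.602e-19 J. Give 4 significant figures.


Step 1: beta*E = 0.1748*1.602e-19/(1.381e-23*1137.6) = 1.782
Step 2: exp(-beta*E) = 0.1682
Step 3: <E> = 0.1748*0.1682/(1+0.1682) = 0.02517 eV

0.02517


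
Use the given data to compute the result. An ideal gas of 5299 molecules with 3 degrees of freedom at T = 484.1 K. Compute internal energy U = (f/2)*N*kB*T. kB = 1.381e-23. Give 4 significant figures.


Step 1: f/2 = 3/2 = 1.5
Step 2: N*kB*T = 5299*1.381e-23*484.1 = 3.543e-17
Step 3: U = 1.5 * 3.543e-17 = 5.314e-17 J

5.314e-17


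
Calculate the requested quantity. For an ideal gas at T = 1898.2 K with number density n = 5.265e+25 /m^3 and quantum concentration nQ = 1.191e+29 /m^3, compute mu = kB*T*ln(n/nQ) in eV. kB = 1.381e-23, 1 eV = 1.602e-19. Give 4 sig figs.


Step 1: n/nQ = 5.265e+25/1.191e+29 = 0.0004421
Step 2: ln(n/nQ) = -7.724
Step 3: mu = kB*T*ln(n/nQ) = 2.621e-20*-7.724 = -2.025e-19 J
Step 4: Convert to eV: -2.025e-19/1.602e-19 = -1.264 eV

-1.264


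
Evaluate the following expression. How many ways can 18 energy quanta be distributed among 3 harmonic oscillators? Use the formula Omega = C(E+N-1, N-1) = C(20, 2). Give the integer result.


Step 1: Use binomial coefficient C(20, 2)
Step 2: Numerator = 20! / 18!
Step 3: Denominator = 2!
Step 4: Omega = 190

190


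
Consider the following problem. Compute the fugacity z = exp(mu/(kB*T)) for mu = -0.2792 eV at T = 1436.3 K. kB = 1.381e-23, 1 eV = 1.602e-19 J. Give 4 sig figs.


Step 1: Convert mu to Joules: -0.2792*1.602e-19 = -4.473e-20 J
Step 2: kB*T = 1.381e-23*1436.3 = 1.984e-20 J
Step 3: mu/(kB*T) = -2.255
Step 4: z = exp(-2.255) = 0.1049

0.1049


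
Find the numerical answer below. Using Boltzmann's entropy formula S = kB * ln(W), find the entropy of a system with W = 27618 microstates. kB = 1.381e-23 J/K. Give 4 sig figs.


Step 1: ln(W) = ln(27618) = 10.23
Step 2: S = kB * ln(W) = 1.381e-23 * 10.23
Step 3: S = 1.412e-22 J/K

1.412e-22


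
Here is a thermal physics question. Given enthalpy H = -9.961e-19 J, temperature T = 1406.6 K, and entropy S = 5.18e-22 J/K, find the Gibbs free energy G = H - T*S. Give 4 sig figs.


Step 1: T*S = 1406.6 * 5.18e-22 = 7.286e-19 J
Step 2: G = H - T*S = -9.961e-19 - 7.286e-19
Step 3: G = -1.725e-18 J

-1.725e-18


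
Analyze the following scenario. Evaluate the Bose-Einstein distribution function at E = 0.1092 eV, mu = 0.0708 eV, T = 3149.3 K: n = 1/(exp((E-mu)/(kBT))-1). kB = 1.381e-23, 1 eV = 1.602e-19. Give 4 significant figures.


Step 1: (E - mu) = 0.0384 eV
Step 2: x = (E-mu)*eV/(kB*T) = 0.0384*1.602e-19/(1.381e-23*3149.3) = 0.1414
Step 3: exp(x) = 1.152
Step 4: n = 1/(exp(x)-1) = 6.582

6.582


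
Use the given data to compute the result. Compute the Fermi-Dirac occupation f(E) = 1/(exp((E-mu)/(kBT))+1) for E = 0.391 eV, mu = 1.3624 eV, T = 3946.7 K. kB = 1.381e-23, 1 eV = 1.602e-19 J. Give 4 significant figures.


Step 1: (E - mu) = 0.391 - 1.3624 = -0.9714 eV
Step 2: Convert: (E-mu)*eV = -1.556e-19 J
Step 3: x = (E-mu)*eV/(kB*T) = -2.855
Step 4: f = 1/(exp(-2.855)+1) = 0.9456

0.9456


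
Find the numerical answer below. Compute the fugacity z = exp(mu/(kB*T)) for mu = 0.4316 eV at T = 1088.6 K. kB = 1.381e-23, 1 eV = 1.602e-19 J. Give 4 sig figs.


Step 1: Convert mu to Joules: 0.4316*1.602e-19 = 6.914e-20 J
Step 2: kB*T = 1.381e-23*1088.6 = 1.503e-20 J
Step 3: mu/(kB*T) = 4.599
Step 4: z = exp(4.599) = 99.4

99.4


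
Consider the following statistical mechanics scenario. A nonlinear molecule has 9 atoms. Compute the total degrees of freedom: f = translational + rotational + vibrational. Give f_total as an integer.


Step 1: Translational DOF = 3
Step 2: Rotational DOF (nonlinear) = 3
Step 3: Vibrational DOF = 3*9 - 6 = 21
Step 4: Total = 3 + 3 + 21 = 27

27


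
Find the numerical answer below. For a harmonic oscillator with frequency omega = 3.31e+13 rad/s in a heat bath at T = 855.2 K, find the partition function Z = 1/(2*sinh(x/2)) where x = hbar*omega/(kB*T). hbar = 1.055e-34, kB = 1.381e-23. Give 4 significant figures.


Step 1: Compute x = hbar*omega/(kB*T) = 1.055e-34*3.31e+13/(1.381e-23*855.2) = 0.2957
Step 2: x/2 = 0.1478
Step 3: sinh(x/2) = 0.1484
Step 4: Z = 1/(2*0.1484) = 3.37

3.37


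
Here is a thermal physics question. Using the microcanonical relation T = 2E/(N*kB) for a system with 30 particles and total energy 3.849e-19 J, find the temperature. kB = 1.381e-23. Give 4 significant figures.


Step 1: Numerator = 2*E = 2*3.849e-19 = 7.698e-19 J
Step 2: Denominator = N*kB = 30*1.381e-23 = 4.143e-22
Step 3: T = 7.698e-19 / 4.143e-22 = 1858 K

1858


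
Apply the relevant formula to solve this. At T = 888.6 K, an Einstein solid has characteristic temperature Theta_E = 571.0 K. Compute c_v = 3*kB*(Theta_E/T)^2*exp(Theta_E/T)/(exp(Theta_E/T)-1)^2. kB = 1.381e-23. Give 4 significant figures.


Step 1: x = Theta_E/T = 571.0/888.6 = 0.6426
Step 2: x^2 = 0.4129
Step 3: exp(x) = 1.901
Step 4: c_v = 3*1.381e-23*0.4129*1.901/(1.901-1)^2 = 4.003e-23

4.003e-23


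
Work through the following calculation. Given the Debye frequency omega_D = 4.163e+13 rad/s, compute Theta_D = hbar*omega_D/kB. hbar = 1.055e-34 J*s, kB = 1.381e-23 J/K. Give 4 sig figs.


Step 1: hbar*omega_D = 1.055e-34 * 4.163e+13 = 4.392e-21 J
Step 2: Theta_D = 4.392e-21 / 1.381e-23
Step 3: Theta_D = 318 K

318


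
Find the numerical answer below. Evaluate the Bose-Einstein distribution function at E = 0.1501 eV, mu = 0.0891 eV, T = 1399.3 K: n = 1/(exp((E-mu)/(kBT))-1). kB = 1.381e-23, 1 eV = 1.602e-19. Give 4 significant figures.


Step 1: (E - mu) = 0.061 eV
Step 2: x = (E-mu)*eV/(kB*T) = 0.061*1.602e-19/(1.381e-23*1399.3) = 0.5057
Step 3: exp(x) = 1.658
Step 4: n = 1/(exp(x)-1) = 1.519

1.519


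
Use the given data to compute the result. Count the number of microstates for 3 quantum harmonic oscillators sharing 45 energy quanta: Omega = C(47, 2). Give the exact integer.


Step 1: Use binomial coefficient C(47, 2)
Step 2: Numerator = 47! / 45!
Step 3: Denominator = 2!
Step 4: Omega = 1081

1081


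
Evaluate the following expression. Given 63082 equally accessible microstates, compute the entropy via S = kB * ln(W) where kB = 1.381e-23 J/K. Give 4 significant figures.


Step 1: ln(W) = ln(63082) = 11.05
Step 2: S = kB * ln(W) = 1.381e-23 * 11.05
Step 3: S = 1.526e-22 J/K

1.526e-22


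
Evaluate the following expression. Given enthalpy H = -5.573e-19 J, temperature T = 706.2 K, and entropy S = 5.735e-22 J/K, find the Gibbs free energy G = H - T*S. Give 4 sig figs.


Step 1: T*S = 706.2 * 5.735e-22 = 4.05e-19 J
Step 2: G = H - T*S = -5.573e-19 - 4.05e-19
Step 3: G = -9.623e-19 J

-9.623e-19


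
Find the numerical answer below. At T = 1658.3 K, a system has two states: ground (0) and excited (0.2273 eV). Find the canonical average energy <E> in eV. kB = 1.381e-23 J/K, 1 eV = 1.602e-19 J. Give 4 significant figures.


Step 1: beta*E = 0.2273*1.602e-19/(1.381e-23*1658.3) = 1.59
Step 2: exp(-beta*E) = 0.2039
Step 3: <E> = 0.2273*0.2039/(1+0.2039) = 0.0385 eV

0.0385


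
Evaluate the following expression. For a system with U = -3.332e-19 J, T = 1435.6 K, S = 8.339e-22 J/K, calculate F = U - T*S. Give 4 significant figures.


Step 1: T*S = 1435.6 * 8.339e-22 = 1.197e-18 J
Step 2: F = U - T*S = -3.332e-19 - 1.197e-18
Step 3: F = -1.53e-18 J

-1.53e-18


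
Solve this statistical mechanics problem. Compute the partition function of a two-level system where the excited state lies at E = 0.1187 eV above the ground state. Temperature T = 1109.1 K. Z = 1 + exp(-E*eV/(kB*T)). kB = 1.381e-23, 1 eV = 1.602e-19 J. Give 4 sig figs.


Step 1: Compute beta*E = E*eV/(kB*T) = 0.1187*1.602e-19/(1.381e-23*1109.1) = 1.242
Step 2: exp(-beta*E) = exp(-1.242) = 0.2889
Step 3: Z = 1 + 0.2889 = 1.289

1.289


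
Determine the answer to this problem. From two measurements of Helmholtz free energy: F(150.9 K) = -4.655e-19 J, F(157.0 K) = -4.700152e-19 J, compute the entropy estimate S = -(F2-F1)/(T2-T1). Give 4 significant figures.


Step 1: dF = F2 - F1 = -4.700152e-19 - (-4.655e-19) = -4.5152e-21 J
Step 2: dT = T2 - T1 = 157.0 - 150.9 = 6.1 K
Step 3: S = -dF/dT = -(-4.5152e-21)/6.1 = 7.402e-22 J/K

7.402e-22


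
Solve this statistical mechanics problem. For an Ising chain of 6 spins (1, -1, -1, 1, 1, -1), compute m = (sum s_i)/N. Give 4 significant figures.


Step 1: Count up spins (+1): 3, down spins (-1): 3
Step 2: Total magnetization M = 3 - 3 = 0
Step 3: m = M/N = 0/6 = 0

0


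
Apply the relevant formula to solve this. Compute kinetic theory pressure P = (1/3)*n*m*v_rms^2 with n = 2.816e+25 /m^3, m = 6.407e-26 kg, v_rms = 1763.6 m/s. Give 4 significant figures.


Step 1: v_rms^2 = 1763.6^2 = 3.11e+06
Step 2: n*m = 2.816e+25*6.407e-26 = 1.804
Step 3: P = (1/3)*1.804*3.11e+06 = 1.871e+06 Pa

1.871e+06


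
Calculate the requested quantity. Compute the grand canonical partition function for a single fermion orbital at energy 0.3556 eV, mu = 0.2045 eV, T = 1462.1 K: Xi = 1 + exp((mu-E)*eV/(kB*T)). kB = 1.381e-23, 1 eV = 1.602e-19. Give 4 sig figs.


Step 1: (mu - E) = 0.2045 - 0.3556 = -0.1511 eV
Step 2: x = (mu-E)*eV/(kB*T) = -0.1511*1.602e-19/(1.381e-23*1462.1) = -1.199
Step 3: exp(x) = 0.3015
Step 4: Xi = 1 + 0.3015 = 1.302

1.302


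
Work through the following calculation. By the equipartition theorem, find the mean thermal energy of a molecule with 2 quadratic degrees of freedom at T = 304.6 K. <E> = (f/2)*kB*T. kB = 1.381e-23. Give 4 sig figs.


Step 1: f/2 = 2/2 = 1
Step 2: kB*T = 1.381e-23 * 304.6 = 4.207e-21
Step 3: <E> = 1 * 4.207e-21 = 4.207e-21 J

4.207e-21


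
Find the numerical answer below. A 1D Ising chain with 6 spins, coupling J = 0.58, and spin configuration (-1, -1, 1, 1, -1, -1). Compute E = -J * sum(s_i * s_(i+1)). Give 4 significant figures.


Step 1: Nearest-neighbor products: 1, -1, 1, -1, 1
Step 2: Sum of products = 1
Step 3: E = -0.58 * 1 = -0.58

-0.58


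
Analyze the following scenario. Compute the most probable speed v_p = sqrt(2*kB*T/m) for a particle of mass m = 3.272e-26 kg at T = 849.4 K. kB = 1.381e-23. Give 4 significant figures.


Step 1: Numerator = 2*kB*T = 2*1.381e-23*849.4 = 2.346e-20
Step 2: Ratio = 2.346e-20 / 3.272e-26 = 7.17e+05
Step 3: v_p = sqrt(7.17e+05) = 846.8 m/s

846.8


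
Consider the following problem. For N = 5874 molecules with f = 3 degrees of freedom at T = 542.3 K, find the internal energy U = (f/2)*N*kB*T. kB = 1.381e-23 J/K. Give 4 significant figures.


Step 1: f/2 = 3/2 = 1.5
Step 2: N*kB*T = 5874*1.381e-23*542.3 = 4.399e-17
Step 3: U = 1.5 * 4.399e-17 = 6.599e-17 J

6.599e-17


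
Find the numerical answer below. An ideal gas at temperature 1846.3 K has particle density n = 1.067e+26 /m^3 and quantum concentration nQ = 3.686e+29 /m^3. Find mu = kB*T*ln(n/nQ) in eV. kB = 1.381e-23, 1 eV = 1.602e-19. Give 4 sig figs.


Step 1: n/nQ = 1.067e+26/3.686e+29 = 0.0002895
Step 2: ln(n/nQ) = -8.147
Step 3: mu = kB*T*ln(n/nQ) = 2.55e-20*-8.147 = -2.077e-19 J
Step 4: Convert to eV: -2.077e-19/1.602e-19 = -1.297 eV

-1.297


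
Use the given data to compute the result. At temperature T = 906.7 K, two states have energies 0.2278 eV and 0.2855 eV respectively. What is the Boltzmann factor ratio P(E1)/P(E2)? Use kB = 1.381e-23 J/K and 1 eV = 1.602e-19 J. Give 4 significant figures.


Step 1: Compute energy difference dE = E1 - E2 = 0.2278 - 0.2855 = -0.0577 eV
Step 2: Convert to Joules: dE_J = -0.0577 * 1.602e-19 = -9.244e-21 J
Step 3: Compute exponent = -dE_J / (kB * T) = -(-9.244e-21) / (1.381e-23 * 906.7) = 0.7382
Step 4: P(E1)/P(E2) = exp(0.7382) = 2.092

2.092


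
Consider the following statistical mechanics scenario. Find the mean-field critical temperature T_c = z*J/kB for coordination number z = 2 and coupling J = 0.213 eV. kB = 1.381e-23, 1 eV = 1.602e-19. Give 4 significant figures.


Step 1: z*J = 2*0.213 = 0.426 eV
Step 2: Convert to Joules: 0.426*1.602e-19 = 6.825e-20 J
Step 3: T_c = 6.825e-20 / 1.381e-23 = 4942 K

4942


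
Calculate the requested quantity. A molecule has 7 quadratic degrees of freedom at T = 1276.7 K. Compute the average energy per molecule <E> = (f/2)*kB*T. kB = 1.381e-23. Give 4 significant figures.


Step 1: f/2 = 7/2 = 3.5
Step 2: kB*T = 1.381e-23 * 1276.7 = 1.763e-20
Step 3: <E> = 3.5 * 1.763e-20 = 6.171e-20 J

6.171e-20


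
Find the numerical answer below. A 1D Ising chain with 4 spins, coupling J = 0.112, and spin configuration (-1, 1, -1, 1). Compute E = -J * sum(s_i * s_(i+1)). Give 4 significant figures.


Step 1: Nearest-neighbor products: -1, -1, -1
Step 2: Sum of products = -3
Step 3: E = -0.112 * -3 = 0.336

0.336


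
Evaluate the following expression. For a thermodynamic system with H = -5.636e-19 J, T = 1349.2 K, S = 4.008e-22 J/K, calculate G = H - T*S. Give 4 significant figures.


Step 1: T*S = 1349.2 * 4.008e-22 = 5.408e-19 J
Step 2: G = H - T*S = -5.636e-19 - 5.408e-19
Step 3: G = -1.104e-18 J

-1.104e-18


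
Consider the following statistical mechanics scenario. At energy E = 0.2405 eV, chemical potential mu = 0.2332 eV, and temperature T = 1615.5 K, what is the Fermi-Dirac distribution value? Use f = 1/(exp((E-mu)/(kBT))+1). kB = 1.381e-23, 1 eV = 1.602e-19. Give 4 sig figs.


Step 1: (E - mu) = 0.2405 - 0.2332 = 0.0073 eV
Step 2: Convert: (E-mu)*eV = 1.169e-21 J
Step 3: x = (E-mu)*eV/(kB*T) = 0.05242
Step 4: f = 1/(exp(0.05242)+1) = 0.4869

0.4869


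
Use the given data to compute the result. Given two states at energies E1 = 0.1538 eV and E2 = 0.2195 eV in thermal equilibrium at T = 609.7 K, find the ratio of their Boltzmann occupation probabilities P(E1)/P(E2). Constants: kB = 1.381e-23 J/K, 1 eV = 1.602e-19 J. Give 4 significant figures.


Step 1: Compute energy difference dE = E1 - E2 = 0.1538 - 0.2195 = -0.0657 eV
Step 2: Convert to Joules: dE_J = -0.0657 * 1.602e-19 = -1.053e-20 J
Step 3: Compute exponent = -dE_J / (kB * T) = -(-1.053e-20) / (1.381e-23 * 609.7) = 1.25
Step 4: P(E1)/P(E2) = exp(1.25) = 3.49

3.49


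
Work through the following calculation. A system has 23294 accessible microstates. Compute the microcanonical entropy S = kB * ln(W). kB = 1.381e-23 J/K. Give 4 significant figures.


Step 1: ln(W) = ln(23294) = 10.06
Step 2: S = kB * ln(W) = 1.381e-23 * 10.06
Step 3: S = 1.389e-22 J/K

1.389e-22


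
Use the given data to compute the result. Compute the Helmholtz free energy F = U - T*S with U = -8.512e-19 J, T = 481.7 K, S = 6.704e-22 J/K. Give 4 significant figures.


Step 1: T*S = 481.7 * 6.704e-22 = 3.229e-19 J
Step 2: F = U - T*S = -8.512e-19 - 3.229e-19
Step 3: F = -1.174e-18 J

-1.174e-18


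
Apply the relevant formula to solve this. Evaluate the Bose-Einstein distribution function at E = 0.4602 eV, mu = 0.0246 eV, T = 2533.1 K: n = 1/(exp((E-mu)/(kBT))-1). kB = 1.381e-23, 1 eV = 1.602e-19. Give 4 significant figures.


Step 1: (E - mu) = 0.4356 eV
Step 2: x = (E-mu)*eV/(kB*T) = 0.4356*1.602e-19/(1.381e-23*2533.1) = 1.995
Step 3: exp(x) = 7.351
Step 4: n = 1/(exp(x)-1) = 0.1575

0.1575


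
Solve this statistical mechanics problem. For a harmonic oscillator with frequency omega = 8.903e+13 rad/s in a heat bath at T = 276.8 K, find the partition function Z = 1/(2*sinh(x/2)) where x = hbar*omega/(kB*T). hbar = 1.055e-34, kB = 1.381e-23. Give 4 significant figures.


Step 1: Compute x = hbar*omega/(kB*T) = 1.055e-34*8.903e+13/(1.381e-23*276.8) = 2.457
Step 2: x/2 = 1.229
Step 3: sinh(x/2) = 1.562
Step 4: Z = 1/(2*1.562) = 0.3201

0.3201


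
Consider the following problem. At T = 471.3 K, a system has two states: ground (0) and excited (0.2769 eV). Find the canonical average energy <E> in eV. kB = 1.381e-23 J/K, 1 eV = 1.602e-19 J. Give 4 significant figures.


Step 1: beta*E = 0.2769*1.602e-19/(1.381e-23*471.3) = 6.815
Step 2: exp(-beta*E) = 0.001097
Step 3: <E> = 0.2769*0.001097/(1+0.001097) = 0.0003033 eV

0.0003033


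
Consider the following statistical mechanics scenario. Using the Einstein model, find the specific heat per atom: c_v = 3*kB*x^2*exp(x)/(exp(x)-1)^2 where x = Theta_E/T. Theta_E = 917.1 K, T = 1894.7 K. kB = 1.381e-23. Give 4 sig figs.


Step 1: x = Theta_E/T = 917.1/1894.7 = 0.484
Step 2: x^2 = 0.2343
Step 3: exp(x) = 1.623
Step 4: c_v = 3*1.381e-23*0.2343*1.623/(1.623-1)^2 = 4.063e-23

4.063e-23


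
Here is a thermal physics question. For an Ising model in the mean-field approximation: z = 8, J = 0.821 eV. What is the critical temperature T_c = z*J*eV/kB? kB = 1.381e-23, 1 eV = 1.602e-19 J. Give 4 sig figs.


Step 1: z*J = 8*0.821 = 6.568 eV
Step 2: Convert to Joules: 6.568*1.602e-19 = 1.052e-18 J
Step 3: T_c = 1.052e-18 / 1.381e-23 = 7.619e+04 K

7.619e+04


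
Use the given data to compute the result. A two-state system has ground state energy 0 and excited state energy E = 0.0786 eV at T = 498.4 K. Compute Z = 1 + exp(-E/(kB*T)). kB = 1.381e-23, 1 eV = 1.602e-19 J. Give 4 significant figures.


Step 1: Compute beta*E = E*eV/(kB*T) = 0.0786*1.602e-19/(1.381e-23*498.4) = 1.829
Step 2: exp(-beta*E) = exp(-1.829) = 0.1605
Step 3: Z = 1 + 0.1605 = 1.161

1.161


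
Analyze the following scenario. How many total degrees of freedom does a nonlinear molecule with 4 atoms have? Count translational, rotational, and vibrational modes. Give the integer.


Step 1: Translational DOF = 3
Step 2: Rotational DOF (nonlinear) = 3
Step 3: Vibrational DOF = 3*4 - 6 = 6
Step 4: Total = 3 + 3 + 6 = 12

12


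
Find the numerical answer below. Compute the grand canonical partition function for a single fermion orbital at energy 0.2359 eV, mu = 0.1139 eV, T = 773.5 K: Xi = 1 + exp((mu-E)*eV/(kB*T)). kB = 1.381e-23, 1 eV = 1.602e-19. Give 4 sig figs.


Step 1: (mu - E) = 0.1139 - 0.2359 = -0.122 eV
Step 2: x = (mu-E)*eV/(kB*T) = -0.122*1.602e-19/(1.381e-23*773.5) = -1.83
Step 3: exp(x) = 0.1605
Step 4: Xi = 1 + 0.1605 = 1.16

1.16


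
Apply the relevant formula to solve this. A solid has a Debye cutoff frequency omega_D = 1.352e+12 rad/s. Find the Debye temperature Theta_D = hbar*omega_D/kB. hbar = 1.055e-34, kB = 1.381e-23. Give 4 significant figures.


Step 1: hbar*omega_D = 1.055e-34 * 1.352e+12 = 1.426e-22 J
Step 2: Theta_D = 1.426e-22 / 1.381e-23
Step 3: Theta_D = 10.33 K

10.33


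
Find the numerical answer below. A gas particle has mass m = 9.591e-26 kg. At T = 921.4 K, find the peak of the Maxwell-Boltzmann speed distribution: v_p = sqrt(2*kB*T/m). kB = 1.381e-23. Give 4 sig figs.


Step 1: Numerator = 2*kB*T = 2*1.381e-23*921.4 = 2.545e-20
Step 2: Ratio = 2.545e-20 / 9.591e-26 = 2.653e+05
Step 3: v_p = sqrt(2.653e+05) = 515.1 m/s

515.1


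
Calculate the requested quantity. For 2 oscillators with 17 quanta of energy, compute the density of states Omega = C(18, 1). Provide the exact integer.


Step 1: Use binomial coefficient C(18, 1)
Step 2: Numerator = 18! / 17!
Step 3: Denominator = 1!
Step 4: Omega = 18

18


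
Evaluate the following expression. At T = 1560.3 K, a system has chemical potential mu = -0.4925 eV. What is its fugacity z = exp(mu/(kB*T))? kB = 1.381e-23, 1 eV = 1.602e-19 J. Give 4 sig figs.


Step 1: Convert mu to Joules: -0.4925*1.602e-19 = -7.89e-20 J
Step 2: kB*T = 1.381e-23*1560.3 = 2.155e-20 J
Step 3: mu/(kB*T) = -3.662
Step 4: z = exp(-3.662) = 0.02569

0.02569


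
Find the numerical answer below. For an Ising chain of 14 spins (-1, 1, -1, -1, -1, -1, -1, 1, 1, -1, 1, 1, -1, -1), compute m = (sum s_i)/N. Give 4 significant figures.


Step 1: Count up spins (+1): 5, down spins (-1): 9
Step 2: Total magnetization M = 5 - 9 = -4
Step 3: m = M/N = -4/14 = -0.2857

-0.2857


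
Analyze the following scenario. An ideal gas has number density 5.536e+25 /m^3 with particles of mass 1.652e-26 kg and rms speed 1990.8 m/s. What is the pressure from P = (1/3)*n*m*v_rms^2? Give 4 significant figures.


Step 1: v_rms^2 = 1990.8^2 = 3.963e+06
Step 2: n*m = 5.536e+25*1.652e-26 = 0.9145
Step 3: P = (1/3)*0.9145*3.963e+06 = 1.208e+06 Pa

1.208e+06


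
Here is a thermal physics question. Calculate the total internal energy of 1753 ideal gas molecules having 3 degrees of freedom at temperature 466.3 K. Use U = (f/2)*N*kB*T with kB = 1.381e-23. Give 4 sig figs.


Step 1: f/2 = 3/2 = 1.5
Step 2: N*kB*T = 1753*1.381e-23*466.3 = 1.129e-17
Step 3: U = 1.5 * 1.129e-17 = 1.693e-17 J

1.693e-17


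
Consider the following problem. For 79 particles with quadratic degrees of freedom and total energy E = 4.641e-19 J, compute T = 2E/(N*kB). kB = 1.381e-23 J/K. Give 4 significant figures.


Step 1: Numerator = 2*E = 2*4.641e-19 = 9.282e-19 J
Step 2: Denominator = N*kB = 79*1.381e-23 = 1.091e-21
Step 3: T = 9.282e-19 / 1.091e-21 = 850.8 K

850.8


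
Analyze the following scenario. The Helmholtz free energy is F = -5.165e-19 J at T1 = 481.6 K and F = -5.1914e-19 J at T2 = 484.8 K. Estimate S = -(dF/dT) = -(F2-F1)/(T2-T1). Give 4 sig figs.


Step 1: dF = F2 - F1 = -5.1914e-19 - (-5.165e-19) = -2.64e-21 J
Step 2: dT = T2 - T1 = 484.8 - 481.6 = 3.2 K
Step 3: S = -dF/dT = -(-2.64e-21)/3.2 = 8.25e-22 J/K

8.25e-22


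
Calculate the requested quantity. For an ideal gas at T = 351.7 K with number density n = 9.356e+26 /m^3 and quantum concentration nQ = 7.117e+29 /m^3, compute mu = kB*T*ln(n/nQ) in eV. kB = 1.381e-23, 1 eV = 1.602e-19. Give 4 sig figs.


Step 1: n/nQ = 9.356e+26/7.117e+29 = 0.001315
Step 2: ln(n/nQ) = -6.634
Step 3: mu = kB*T*ln(n/nQ) = 4.857e-21*-6.634 = -3.222e-20 J
Step 4: Convert to eV: -3.222e-20/1.602e-19 = -0.2011 eV

-0.2011


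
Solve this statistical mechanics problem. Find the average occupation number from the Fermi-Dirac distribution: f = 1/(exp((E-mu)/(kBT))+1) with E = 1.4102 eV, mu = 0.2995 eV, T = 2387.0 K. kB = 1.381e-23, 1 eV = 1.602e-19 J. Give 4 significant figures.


Step 1: (E - mu) = 1.4102 - 0.2995 = 1.111 eV
Step 2: Convert: (E-mu)*eV = 1.779e-19 J
Step 3: x = (E-mu)*eV/(kB*T) = 5.398
Step 4: f = 1/(exp(5.398)+1) = 0.004506

0.004506


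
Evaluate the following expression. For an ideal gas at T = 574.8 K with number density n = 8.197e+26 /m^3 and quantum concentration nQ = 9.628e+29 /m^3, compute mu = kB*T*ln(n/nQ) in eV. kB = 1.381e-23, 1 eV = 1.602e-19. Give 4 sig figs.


Step 1: n/nQ = 8.197e+26/9.628e+29 = 0.0008514
Step 2: ln(n/nQ) = -7.069
Step 3: mu = kB*T*ln(n/nQ) = 7.938e-21*-7.069 = -5.611e-20 J
Step 4: Convert to eV: -5.611e-20/1.602e-19 = -0.3503 eV

-0.3503


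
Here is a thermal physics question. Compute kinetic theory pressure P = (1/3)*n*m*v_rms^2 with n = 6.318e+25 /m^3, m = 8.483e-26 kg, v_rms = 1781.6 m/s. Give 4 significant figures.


Step 1: v_rms^2 = 1781.6^2 = 3.174e+06
Step 2: n*m = 6.318e+25*8.483e-26 = 5.36
Step 3: P = (1/3)*5.36*3.174e+06 = 5.671e+06 Pa

5.671e+06


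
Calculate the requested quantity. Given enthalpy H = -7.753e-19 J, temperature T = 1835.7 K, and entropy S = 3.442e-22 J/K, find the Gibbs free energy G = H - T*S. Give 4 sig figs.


Step 1: T*S = 1835.7 * 3.442e-22 = 6.318e-19 J
Step 2: G = H - T*S = -7.753e-19 - 6.318e-19
Step 3: G = -1.407e-18 J

-1.407e-18


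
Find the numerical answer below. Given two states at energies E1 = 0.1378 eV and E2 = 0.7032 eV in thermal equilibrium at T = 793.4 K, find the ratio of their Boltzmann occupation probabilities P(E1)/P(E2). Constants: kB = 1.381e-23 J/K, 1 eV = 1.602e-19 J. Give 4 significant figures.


Step 1: Compute energy difference dE = E1 - E2 = 0.1378 - 0.7032 = -0.5654 eV
Step 2: Convert to Joules: dE_J = -0.5654 * 1.602e-19 = -9.058e-20 J
Step 3: Compute exponent = -dE_J / (kB * T) = -(-9.058e-20) / (1.381e-23 * 793.4) = 8.267
Step 4: P(E1)/P(E2) = exp(8.267) = 3892

3892


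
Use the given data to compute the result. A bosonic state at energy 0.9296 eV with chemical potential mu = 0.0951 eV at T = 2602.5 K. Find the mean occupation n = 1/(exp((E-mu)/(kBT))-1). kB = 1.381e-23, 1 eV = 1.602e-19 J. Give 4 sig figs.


Step 1: (E - mu) = 0.8345 eV
Step 2: x = (E-mu)*eV/(kB*T) = 0.8345*1.602e-19/(1.381e-23*2602.5) = 3.72
Step 3: exp(x) = 41.25
Step 4: n = 1/(exp(x)-1) = 0.02484

0.02484


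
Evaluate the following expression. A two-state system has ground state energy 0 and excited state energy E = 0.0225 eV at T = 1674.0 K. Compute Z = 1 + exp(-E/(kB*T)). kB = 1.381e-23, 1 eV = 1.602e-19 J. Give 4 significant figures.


Step 1: Compute beta*E = E*eV/(kB*T) = 0.0225*1.602e-19/(1.381e-23*1674.0) = 0.1559
Step 2: exp(-beta*E) = exp(-0.1559) = 0.8556
Step 3: Z = 1 + 0.8556 = 1.856

1.856


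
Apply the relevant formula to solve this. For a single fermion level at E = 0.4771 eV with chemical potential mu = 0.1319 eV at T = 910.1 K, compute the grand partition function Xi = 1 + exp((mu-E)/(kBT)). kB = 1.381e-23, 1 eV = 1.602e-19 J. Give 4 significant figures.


Step 1: (mu - E) = 0.1319 - 0.4771 = -0.3452 eV
Step 2: x = (mu-E)*eV/(kB*T) = -0.3452*1.602e-19/(1.381e-23*910.1) = -4.4
Step 3: exp(x) = 0.01228
Step 4: Xi = 1 + 0.01228 = 1.012

1.012


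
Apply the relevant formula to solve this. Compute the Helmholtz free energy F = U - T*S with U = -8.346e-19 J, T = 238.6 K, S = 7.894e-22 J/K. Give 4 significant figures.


Step 1: T*S = 238.6 * 7.894e-22 = 1.884e-19 J
Step 2: F = U - T*S = -8.346e-19 - 1.884e-19
Step 3: F = -1.023e-18 J

-1.023e-18


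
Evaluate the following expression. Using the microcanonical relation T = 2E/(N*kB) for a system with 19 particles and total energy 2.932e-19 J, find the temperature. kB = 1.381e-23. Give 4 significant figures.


Step 1: Numerator = 2*E = 2*2.932e-19 = 5.864e-19 J
Step 2: Denominator = N*kB = 19*1.381e-23 = 2.624e-22
Step 3: T = 5.864e-19 / 2.624e-22 = 2235 K

2235


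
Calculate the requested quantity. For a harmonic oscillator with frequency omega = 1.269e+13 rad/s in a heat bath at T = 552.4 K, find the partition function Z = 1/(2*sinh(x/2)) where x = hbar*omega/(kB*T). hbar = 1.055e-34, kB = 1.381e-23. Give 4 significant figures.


Step 1: Compute x = hbar*omega/(kB*T) = 1.055e-34*1.269e+13/(1.381e-23*552.4) = 0.1755
Step 2: x/2 = 0.08775
Step 3: sinh(x/2) = 0.08786
Step 4: Z = 1/(2*0.08786) = 5.691

5.691


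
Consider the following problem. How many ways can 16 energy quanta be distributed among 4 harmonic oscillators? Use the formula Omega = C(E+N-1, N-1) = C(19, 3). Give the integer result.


Step 1: Use binomial coefficient C(19, 3)
Step 2: Numerator = 19! / 16!
Step 3: Denominator = 3!
Step 4: Omega = 969

969


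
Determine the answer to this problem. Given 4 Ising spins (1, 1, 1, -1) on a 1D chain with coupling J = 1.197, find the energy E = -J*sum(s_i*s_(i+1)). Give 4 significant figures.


Step 1: Nearest-neighbor products: 1, 1, -1
Step 2: Sum of products = 1
Step 3: E = -1.197 * 1 = -1.197

-1.197
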